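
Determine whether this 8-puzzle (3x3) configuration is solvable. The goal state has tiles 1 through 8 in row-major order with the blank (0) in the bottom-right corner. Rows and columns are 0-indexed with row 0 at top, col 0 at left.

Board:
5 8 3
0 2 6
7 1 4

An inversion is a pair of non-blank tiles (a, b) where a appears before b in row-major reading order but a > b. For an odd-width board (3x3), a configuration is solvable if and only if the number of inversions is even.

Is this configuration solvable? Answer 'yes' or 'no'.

Answer: no

Derivation:
Inversions (pairs i<j in row-major order where tile[i] > tile[j] > 0): 17
17 is odd, so the puzzle is not solvable.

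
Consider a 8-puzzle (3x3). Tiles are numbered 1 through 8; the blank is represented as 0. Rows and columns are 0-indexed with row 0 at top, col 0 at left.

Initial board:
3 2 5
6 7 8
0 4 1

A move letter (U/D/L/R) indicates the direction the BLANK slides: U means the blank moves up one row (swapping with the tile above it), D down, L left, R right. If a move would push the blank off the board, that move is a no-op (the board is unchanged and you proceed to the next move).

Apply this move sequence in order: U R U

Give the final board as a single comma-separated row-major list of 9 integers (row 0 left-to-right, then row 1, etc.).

Answer: 3, 0, 5, 7, 2, 8, 6, 4, 1

Derivation:
After move 1 (U):
3 2 5
0 7 8
6 4 1

After move 2 (R):
3 2 5
7 0 8
6 4 1

After move 3 (U):
3 0 5
7 2 8
6 4 1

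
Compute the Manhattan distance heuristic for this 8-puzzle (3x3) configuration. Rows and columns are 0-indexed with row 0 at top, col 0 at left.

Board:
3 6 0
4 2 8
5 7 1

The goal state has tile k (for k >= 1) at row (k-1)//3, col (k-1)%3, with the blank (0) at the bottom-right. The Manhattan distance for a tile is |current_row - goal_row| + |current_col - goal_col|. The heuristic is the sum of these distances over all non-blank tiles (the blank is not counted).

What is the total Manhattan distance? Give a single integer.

Tile 3: (0,0)->(0,2) = 2
Tile 6: (0,1)->(1,2) = 2
Tile 4: (1,0)->(1,0) = 0
Tile 2: (1,1)->(0,1) = 1
Tile 8: (1,2)->(2,1) = 2
Tile 5: (2,0)->(1,1) = 2
Tile 7: (2,1)->(2,0) = 1
Tile 1: (2,2)->(0,0) = 4
Sum: 2 + 2 + 0 + 1 + 2 + 2 + 1 + 4 = 14

Answer: 14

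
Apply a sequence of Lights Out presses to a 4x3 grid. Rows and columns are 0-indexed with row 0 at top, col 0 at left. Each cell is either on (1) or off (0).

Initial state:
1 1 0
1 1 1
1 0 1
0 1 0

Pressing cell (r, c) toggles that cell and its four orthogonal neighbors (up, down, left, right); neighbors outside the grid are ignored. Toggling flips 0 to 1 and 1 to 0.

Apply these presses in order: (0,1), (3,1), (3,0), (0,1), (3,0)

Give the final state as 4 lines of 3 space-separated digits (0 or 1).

After press 1 at (0,1):
0 0 1
1 0 1
1 0 1
0 1 0

After press 2 at (3,1):
0 0 1
1 0 1
1 1 1
1 0 1

After press 3 at (3,0):
0 0 1
1 0 1
0 1 1
0 1 1

After press 4 at (0,1):
1 1 0
1 1 1
0 1 1
0 1 1

After press 5 at (3,0):
1 1 0
1 1 1
1 1 1
1 0 1

Answer: 1 1 0
1 1 1
1 1 1
1 0 1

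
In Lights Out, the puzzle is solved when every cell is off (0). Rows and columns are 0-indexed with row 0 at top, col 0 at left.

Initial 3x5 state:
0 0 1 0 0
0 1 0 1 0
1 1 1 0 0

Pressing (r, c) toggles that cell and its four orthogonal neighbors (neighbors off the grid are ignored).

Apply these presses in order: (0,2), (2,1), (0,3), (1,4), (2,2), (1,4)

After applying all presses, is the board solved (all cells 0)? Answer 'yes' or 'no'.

Answer: no

Derivation:
After press 1 at (0,2):
0 1 0 1 0
0 1 1 1 0
1 1 1 0 0

After press 2 at (2,1):
0 1 0 1 0
0 0 1 1 0
0 0 0 0 0

After press 3 at (0,3):
0 1 1 0 1
0 0 1 0 0
0 0 0 0 0

After press 4 at (1,4):
0 1 1 0 0
0 0 1 1 1
0 0 0 0 1

After press 5 at (2,2):
0 1 1 0 0
0 0 0 1 1
0 1 1 1 1

After press 6 at (1,4):
0 1 1 0 1
0 0 0 0 0
0 1 1 1 0

Lights still on: 6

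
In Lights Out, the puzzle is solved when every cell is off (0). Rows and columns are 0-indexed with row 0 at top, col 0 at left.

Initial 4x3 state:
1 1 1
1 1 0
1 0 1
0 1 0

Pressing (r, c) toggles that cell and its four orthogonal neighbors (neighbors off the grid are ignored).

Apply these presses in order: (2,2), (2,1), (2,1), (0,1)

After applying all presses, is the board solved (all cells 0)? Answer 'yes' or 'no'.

Answer: no

Derivation:
After press 1 at (2,2):
1 1 1
1 1 1
1 1 0
0 1 1

After press 2 at (2,1):
1 1 1
1 0 1
0 0 1
0 0 1

After press 3 at (2,1):
1 1 1
1 1 1
1 1 0
0 1 1

After press 4 at (0,1):
0 0 0
1 0 1
1 1 0
0 1 1

Lights still on: 6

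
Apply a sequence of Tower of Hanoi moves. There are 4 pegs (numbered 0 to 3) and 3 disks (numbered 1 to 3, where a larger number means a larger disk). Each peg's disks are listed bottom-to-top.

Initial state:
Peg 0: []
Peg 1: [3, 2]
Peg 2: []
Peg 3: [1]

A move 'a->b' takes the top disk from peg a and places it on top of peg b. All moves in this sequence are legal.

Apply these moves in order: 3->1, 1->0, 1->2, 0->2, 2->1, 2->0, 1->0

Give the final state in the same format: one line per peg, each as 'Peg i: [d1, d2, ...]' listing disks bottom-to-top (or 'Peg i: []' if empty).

Answer: Peg 0: [2, 1]
Peg 1: [3]
Peg 2: []
Peg 3: []

Derivation:
After move 1 (3->1):
Peg 0: []
Peg 1: [3, 2, 1]
Peg 2: []
Peg 3: []

After move 2 (1->0):
Peg 0: [1]
Peg 1: [3, 2]
Peg 2: []
Peg 3: []

After move 3 (1->2):
Peg 0: [1]
Peg 1: [3]
Peg 2: [2]
Peg 3: []

After move 4 (0->2):
Peg 0: []
Peg 1: [3]
Peg 2: [2, 1]
Peg 3: []

After move 5 (2->1):
Peg 0: []
Peg 1: [3, 1]
Peg 2: [2]
Peg 3: []

After move 6 (2->0):
Peg 0: [2]
Peg 1: [3, 1]
Peg 2: []
Peg 3: []

After move 7 (1->0):
Peg 0: [2, 1]
Peg 1: [3]
Peg 2: []
Peg 3: []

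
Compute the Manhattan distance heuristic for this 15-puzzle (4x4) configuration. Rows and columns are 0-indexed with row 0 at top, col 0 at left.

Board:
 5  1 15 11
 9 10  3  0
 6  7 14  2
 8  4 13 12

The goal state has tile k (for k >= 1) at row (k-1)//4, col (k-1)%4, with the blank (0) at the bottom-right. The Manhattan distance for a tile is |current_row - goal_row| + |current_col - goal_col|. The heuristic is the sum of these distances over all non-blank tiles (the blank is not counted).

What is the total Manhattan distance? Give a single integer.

Answer: 34

Derivation:
Tile 5: at (0,0), goal (1,0), distance |0-1|+|0-0| = 1
Tile 1: at (0,1), goal (0,0), distance |0-0|+|1-0| = 1
Tile 15: at (0,2), goal (3,2), distance |0-3|+|2-2| = 3
Tile 11: at (0,3), goal (2,2), distance |0-2|+|3-2| = 3
Tile 9: at (1,0), goal (2,0), distance |1-2|+|0-0| = 1
Tile 10: at (1,1), goal (2,1), distance |1-2|+|1-1| = 1
Tile 3: at (1,2), goal (0,2), distance |1-0|+|2-2| = 1
Tile 6: at (2,0), goal (1,1), distance |2-1|+|0-1| = 2
Tile 7: at (2,1), goal (1,2), distance |2-1|+|1-2| = 2
Tile 14: at (2,2), goal (3,1), distance |2-3|+|2-1| = 2
Tile 2: at (2,3), goal (0,1), distance |2-0|+|3-1| = 4
Tile 8: at (3,0), goal (1,3), distance |3-1|+|0-3| = 5
Tile 4: at (3,1), goal (0,3), distance |3-0|+|1-3| = 5
Tile 13: at (3,2), goal (3,0), distance |3-3|+|2-0| = 2
Tile 12: at (3,3), goal (2,3), distance |3-2|+|3-3| = 1
Sum: 1 + 1 + 3 + 3 + 1 + 1 + 1 + 2 + 2 + 2 + 4 + 5 + 5 + 2 + 1 = 34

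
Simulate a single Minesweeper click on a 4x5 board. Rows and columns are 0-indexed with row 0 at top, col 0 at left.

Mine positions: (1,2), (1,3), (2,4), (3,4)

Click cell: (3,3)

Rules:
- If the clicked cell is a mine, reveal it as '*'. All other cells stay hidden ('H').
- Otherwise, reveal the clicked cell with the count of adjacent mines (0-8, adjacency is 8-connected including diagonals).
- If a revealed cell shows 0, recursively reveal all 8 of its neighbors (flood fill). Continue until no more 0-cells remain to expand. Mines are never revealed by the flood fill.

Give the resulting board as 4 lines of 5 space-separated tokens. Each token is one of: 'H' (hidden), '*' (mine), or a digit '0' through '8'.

H H H H H
H H H H H
H H H H H
H H H 2 H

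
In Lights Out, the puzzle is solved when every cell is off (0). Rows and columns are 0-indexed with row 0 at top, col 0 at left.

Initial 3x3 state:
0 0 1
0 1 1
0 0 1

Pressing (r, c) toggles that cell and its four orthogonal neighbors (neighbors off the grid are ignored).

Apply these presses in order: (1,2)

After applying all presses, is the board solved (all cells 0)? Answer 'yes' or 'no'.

Answer: yes

Derivation:
After press 1 at (1,2):
0 0 0
0 0 0
0 0 0

Lights still on: 0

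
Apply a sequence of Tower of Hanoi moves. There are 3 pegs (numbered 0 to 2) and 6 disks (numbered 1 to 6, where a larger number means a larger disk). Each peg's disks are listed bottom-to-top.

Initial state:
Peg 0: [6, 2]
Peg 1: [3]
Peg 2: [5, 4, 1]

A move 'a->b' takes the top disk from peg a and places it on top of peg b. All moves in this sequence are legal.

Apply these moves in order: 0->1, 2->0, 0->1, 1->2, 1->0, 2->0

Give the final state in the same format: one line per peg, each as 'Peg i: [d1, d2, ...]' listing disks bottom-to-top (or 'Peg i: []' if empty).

After move 1 (0->1):
Peg 0: [6]
Peg 1: [3, 2]
Peg 2: [5, 4, 1]

After move 2 (2->0):
Peg 0: [6, 1]
Peg 1: [3, 2]
Peg 2: [5, 4]

After move 3 (0->1):
Peg 0: [6]
Peg 1: [3, 2, 1]
Peg 2: [5, 4]

After move 4 (1->2):
Peg 0: [6]
Peg 1: [3, 2]
Peg 2: [5, 4, 1]

After move 5 (1->0):
Peg 0: [6, 2]
Peg 1: [3]
Peg 2: [5, 4, 1]

After move 6 (2->0):
Peg 0: [6, 2, 1]
Peg 1: [3]
Peg 2: [5, 4]

Answer: Peg 0: [6, 2, 1]
Peg 1: [3]
Peg 2: [5, 4]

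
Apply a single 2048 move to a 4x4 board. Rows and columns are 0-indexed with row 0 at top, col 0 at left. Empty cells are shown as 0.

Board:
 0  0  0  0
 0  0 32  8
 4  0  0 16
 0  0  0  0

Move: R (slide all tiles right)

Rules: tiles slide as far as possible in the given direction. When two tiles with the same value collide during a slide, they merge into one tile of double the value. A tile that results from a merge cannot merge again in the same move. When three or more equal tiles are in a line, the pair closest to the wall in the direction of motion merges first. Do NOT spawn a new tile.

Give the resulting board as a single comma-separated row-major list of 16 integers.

Answer: 0, 0, 0, 0, 0, 0, 32, 8, 0, 0, 4, 16, 0, 0, 0, 0

Derivation:
Slide right:
row 0: [0, 0, 0, 0] -> [0, 0, 0, 0]
row 1: [0, 0, 32, 8] -> [0, 0, 32, 8]
row 2: [4, 0, 0, 16] -> [0, 0, 4, 16]
row 3: [0, 0, 0, 0] -> [0, 0, 0, 0]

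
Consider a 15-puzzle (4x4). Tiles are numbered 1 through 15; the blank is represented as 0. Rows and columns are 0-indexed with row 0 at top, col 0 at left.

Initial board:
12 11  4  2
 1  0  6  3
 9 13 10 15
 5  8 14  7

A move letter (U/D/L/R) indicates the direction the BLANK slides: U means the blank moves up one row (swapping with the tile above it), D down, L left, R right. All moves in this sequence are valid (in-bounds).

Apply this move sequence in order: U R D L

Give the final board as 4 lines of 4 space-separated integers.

After move 1 (U):
12  0  4  2
 1 11  6  3
 9 13 10 15
 5  8 14  7

After move 2 (R):
12  4  0  2
 1 11  6  3
 9 13 10 15
 5  8 14  7

After move 3 (D):
12  4  6  2
 1 11  0  3
 9 13 10 15
 5  8 14  7

After move 4 (L):
12  4  6  2
 1  0 11  3
 9 13 10 15
 5  8 14  7

Answer: 12  4  6  2
 1  0 11  3
 9 13 10 15
 5  8 14  7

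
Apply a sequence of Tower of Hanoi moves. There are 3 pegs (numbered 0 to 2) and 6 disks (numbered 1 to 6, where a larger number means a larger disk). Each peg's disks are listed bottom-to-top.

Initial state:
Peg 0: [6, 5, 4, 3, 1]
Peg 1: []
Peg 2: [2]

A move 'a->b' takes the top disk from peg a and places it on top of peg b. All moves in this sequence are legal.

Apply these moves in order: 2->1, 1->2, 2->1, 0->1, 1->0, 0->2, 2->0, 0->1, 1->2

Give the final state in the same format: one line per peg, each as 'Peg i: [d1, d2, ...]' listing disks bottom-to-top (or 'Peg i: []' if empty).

Answer: Peg 0: [6, 5, 4, 3]
Peg 1: [2]
Peg 2: [1]

Derivation:
After move 1 (2->1):
Peg 0: [6, 5, 4, 3, 1]
Peg 1: [2]
Peg 2: []

After move 2 (1->2):
Peg 0: [6, 5, 4, 3, 1]
Peg 1: []
Peg 2: [2]

After move 3 (2->1):
Peg 0: [6, 5, 4, 3, 1]
Peg 1: [2]
Peg 2: []

After move 4 (0->1):
Peg 0: [6, 5, 4, 3]
Peg 1: [2, 1]
Peg 2: []

After move 5 (1->0):
Peg 0: [6, 5, 4, 3, 1]
Peg 1: [2]
Peg 2: []

After move 6 (0->2):
Peg 0: [6, 5, 4, 3]
Peg 1: [2]
Peg 2: [1]

After move 7 (2->0):
Peg 0: [6, 5, 4, 3, 1]
Peg 1: [2]
Peg 2: []

After move 8 (0->1):
Peg 0: [6, 5, 4, 3]
Peg 1: [2, 1]
Peg 2: []

After move 9 (1->2):
Peg 0: [6, 5, 4, 3]
Peg 1: [2]
Peg 2: [1]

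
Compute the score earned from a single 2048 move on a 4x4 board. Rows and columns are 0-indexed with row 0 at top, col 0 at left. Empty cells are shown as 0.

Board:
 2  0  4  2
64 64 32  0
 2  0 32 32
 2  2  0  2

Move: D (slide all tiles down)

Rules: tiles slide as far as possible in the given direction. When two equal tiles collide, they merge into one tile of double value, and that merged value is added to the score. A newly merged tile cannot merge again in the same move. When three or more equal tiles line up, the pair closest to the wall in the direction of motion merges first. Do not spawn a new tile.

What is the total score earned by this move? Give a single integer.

Answer: 68

Derivation:
Slide down:
col 0: [2, 64, 2, 2] -> [0, 2, 64, 4]  score +4 (running 4)
col 1: [0, 64, 0, 2] -> [0, 0, 64, 2]  score +0 (running 4)
col 2: [4, 32, 32, 0] -> [0, 0, 4, 64]  score +64 (running 68)
col 3: [2, 0, 32, 2] -> [0, 2, 32, 2]  score +0 (running 68)
Board after move:
 0  0  0  0
 2  0  0  2
64 64  4 32
 4  2 64  2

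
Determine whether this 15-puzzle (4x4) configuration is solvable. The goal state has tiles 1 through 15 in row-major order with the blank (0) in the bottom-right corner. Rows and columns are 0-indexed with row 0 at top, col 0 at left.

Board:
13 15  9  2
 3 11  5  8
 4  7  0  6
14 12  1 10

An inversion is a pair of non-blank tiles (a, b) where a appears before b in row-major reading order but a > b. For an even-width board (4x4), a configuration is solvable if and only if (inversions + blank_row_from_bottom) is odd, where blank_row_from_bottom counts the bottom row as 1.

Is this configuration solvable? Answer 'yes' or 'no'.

Answer: yes

Derivation:
Inversions: 57
Blank is in row 2 (0-indexed from top), which is row 2 counting from the bottom (bottom = 1).
57 + 2 = 59, which is odd, so the puzzle is solvable.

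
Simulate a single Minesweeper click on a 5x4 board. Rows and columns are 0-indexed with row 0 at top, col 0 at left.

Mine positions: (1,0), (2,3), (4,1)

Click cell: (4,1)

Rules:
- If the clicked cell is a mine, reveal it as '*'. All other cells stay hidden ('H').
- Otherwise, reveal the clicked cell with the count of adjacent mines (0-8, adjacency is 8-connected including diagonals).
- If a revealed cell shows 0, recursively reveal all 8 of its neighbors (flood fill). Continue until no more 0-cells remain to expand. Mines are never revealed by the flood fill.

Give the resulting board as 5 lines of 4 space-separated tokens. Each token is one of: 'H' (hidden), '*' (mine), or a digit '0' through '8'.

H H H H
H H H H
H H H H
H H H H
H * H H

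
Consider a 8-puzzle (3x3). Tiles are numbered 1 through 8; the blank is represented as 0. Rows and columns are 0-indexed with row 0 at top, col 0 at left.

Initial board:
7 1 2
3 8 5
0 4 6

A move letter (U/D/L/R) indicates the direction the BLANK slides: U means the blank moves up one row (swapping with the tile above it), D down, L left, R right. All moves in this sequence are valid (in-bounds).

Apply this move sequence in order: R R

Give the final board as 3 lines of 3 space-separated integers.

Answer: 7 1 2
3 8 5
4 6 0

Derivation:
After move 1 (R):
7 1 2
3 8 5
4 0 6

After move 2 (R):
7 1 2
3 8 5
4 6 0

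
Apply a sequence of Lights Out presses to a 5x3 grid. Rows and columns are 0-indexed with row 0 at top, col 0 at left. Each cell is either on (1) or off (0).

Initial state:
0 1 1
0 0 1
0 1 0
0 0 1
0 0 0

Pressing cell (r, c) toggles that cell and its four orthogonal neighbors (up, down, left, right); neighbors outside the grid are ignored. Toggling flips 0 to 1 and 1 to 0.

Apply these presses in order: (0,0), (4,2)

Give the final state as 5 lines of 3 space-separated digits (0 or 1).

After press 1 at (0,0):
1 0 1
1 0 1
0 1 0
0 0 1
0 0 0

After press 2 at (4,2):
1 0 1
1 0 1
0 1 0
0 0 0
0 1 1

Answer: 1 0 1
1 0 1
0 1 0
0 0 0
0 1 1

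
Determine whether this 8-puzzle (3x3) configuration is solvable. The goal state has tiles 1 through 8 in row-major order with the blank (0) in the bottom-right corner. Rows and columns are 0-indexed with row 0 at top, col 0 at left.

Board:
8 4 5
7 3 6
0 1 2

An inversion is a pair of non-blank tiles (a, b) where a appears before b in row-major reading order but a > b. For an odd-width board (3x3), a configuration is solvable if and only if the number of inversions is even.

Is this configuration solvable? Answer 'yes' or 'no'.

Answer: no

Derivation:
Inversions (pairs i<j in row-major order where tile[i] > tile[j] > 0): 21
21 is odd, so the puzzle is not solvable.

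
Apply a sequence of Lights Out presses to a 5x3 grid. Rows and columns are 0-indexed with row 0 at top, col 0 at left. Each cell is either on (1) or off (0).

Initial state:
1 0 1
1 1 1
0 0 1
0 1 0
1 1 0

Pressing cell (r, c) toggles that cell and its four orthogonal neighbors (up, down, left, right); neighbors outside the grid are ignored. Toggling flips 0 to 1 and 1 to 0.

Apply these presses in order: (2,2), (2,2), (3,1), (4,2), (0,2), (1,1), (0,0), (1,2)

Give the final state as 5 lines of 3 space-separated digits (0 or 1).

After press 1 at (2,2):
1 0 1
1 1 0
0 1 0
0 1 1
1 1 0

After press 2 at (2,2):
1 0 1
1 1 1
0 0 1
0 1 0
1 1 0

After press 3 at (3,1):
1 0 1
1 1 1
0 1 1
1 0 1
1 0 0

After press 4 at (4,2):
1 0 1
1 1 1
0 1 1
1 0 0
1 1 1

After press 5 at (0,2):
1 1 0
1 1 0
0 1 1
1 0 0
1 1 1

After press 6 at (1,1):
1 0 0
0 0 1
0 0 1
1 0 0
1 1 1

After press 7 at (0,0):
0 1 0
1 0 1
0 0 1
1 0 0
1 1 1

After press 8 at (1,2):
0 1 1
1 1 0
0 0 0
1 0 0
1 1 1

Answer: 0 1 1
1 1 0
0 0 0
1 0 0
1 1 1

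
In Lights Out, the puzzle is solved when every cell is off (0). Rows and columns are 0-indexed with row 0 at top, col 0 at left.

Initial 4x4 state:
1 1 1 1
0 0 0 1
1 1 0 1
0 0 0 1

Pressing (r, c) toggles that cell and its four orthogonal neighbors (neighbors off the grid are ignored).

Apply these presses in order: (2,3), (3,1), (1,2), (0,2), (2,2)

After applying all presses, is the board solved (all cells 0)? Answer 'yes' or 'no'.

Answer: no

Derivation:
After press 1 at (2,3):
1 1 1 1
0 0 0 0
1 1 1 0
0 0 0 0

After press 2 at (3,1):
1 1 1 1
0 0 0 0
1 0 1 0
1 1 1 0

After press 3 at (1,2):
1 1 0 1
0 1 1 1
1 0 0 0
1 1 1 0

After press 4 at (0,2):
1 0 1 0
0 1 0 1
1 0 0 0
1 1 1 0

After press 5 at (2,2):
1 0 1 0
0 1 1 1
1 1 1 1
1 1 0 0

Lights still on: 11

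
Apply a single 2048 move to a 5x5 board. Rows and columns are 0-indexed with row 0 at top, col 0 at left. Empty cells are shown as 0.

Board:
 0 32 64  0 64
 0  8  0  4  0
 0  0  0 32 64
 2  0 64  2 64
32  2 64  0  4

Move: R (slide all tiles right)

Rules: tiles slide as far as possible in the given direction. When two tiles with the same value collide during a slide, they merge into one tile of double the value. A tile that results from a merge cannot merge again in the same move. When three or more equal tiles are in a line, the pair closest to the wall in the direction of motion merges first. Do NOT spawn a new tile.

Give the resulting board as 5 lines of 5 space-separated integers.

Slide right:
row 0: [0, 32, 64, 0, 64] -> [0, 0, 0, 32, 128]
row 1: [0, 8, 0, 4, 0] -> [0, 0, 0, 8, 4]
row 2: [0, 0, 0, 32, 64] -> [0, 0, 0, 32, 64]
row 3: [2, 0, 64, 2, 64] -> [0, 2, 64, 2, 64]
row 4: [32, 2, 64, 0, 4] -> [0, 32, 2, 64, 4]

Answer:   0   0   0  32 128
  0   0   0   8   4
  0   0   0  32  64
  0   2  64   2  64
  0  32   2  64   4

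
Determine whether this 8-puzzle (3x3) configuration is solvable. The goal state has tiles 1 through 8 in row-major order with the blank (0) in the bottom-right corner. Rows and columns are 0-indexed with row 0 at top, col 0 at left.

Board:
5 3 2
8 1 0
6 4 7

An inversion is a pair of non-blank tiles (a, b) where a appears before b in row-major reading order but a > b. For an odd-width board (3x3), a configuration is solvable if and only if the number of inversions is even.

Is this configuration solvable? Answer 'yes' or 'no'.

Answer: yes

Derivation:
Inversions (pairs i<j in row-major order where tile[i] > tile[j] > 0): 12
12 is even, so the puzzle is solvable.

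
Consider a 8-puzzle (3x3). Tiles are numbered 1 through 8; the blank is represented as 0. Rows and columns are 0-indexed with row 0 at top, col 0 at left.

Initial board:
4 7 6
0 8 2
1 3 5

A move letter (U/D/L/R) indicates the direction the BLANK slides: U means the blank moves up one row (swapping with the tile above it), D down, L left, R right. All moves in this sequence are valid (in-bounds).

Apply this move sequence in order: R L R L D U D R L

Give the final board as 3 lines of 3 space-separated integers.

After move 1 (R):
4 7 6
8 0 2
1 3 5

After move 2 (L):
4 7 6
0 8 2
1 3 5

After move 3 (R):
4 7 6
8 0 2
1 3 5

After move 4 (L):
4 7 6
0 8 2
1 3 5

After move 5 (D):
4 7 6
1 8 2
0 3 5

After move 6 (U):
4 7 6
0 8 2
1 3 5

After move 7 (D):
4 7 6
1 8 2
0 3 5

After move 8 (R):
4 7 6
1 8 2
3 0 5

After move 9 (L):
4 7 6
1 8 2
0 3 5

Answer: 4 7 6
1 8 2
0 3 5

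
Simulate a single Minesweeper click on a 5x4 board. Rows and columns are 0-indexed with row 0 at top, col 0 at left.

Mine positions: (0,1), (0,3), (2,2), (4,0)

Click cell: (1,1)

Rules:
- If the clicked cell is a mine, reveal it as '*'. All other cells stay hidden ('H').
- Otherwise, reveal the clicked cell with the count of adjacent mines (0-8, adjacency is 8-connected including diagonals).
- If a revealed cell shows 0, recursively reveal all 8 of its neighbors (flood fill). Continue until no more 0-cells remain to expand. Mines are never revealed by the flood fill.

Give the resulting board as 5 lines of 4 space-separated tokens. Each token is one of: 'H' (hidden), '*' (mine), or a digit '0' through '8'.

H H H H
H 2 H H
H H H H
H H H H
H H H H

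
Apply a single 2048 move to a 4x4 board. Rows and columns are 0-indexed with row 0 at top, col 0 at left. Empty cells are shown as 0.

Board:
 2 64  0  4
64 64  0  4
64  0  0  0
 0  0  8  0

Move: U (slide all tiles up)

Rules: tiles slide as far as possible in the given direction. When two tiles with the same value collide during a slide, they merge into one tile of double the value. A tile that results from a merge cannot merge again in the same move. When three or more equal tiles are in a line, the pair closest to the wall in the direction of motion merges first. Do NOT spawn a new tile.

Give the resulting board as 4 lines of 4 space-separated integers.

Answer:   2 128   8   8
128   0   0   0
  0   0   0   0
  0   0   0   0

Derivation:
Slide up:
col 0: [2, 64, 64, 0] -> [2, 128, 0, 0]
col 1: [64, 64, 0, 0] -> [128, 0, 0, 0]
col 2: [0, 0, 0, 8] -> [8, 0, 0, 0]
col 3: [4, 4, 0, 0] -> [8, 0, 0, 0]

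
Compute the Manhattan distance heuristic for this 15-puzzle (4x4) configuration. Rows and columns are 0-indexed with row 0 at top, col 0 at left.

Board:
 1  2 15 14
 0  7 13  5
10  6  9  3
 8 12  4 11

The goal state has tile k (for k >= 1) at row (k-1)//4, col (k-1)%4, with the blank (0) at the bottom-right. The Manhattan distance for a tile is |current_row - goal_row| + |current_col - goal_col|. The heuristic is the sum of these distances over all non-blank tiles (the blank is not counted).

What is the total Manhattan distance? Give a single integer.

Answer: 37

Derivation:
Tile 1: at (0,0), goal (0,0), distance |0-0|+|0-0| = 0
Tile 2: at (0,1), goal (0,1), distance |0-0|+|1-1| = 0
Tile 15: at (0,2), goal (3,2), distance |0-3|+|2-2| = 3
Tile 14: at (0,3), goal (3,1), distance |0-3|+|3-1| = 5
Tile 7: at (1,1), goal (1,2), distance |1-1|+|1-2| = 1
Tile 13: at (1,2), goal (3,0), distance |1-3|+|2-0| = 4
Tile 5: at (1,3), goal (1,0), distance |1-1|+|3-0| = 3
Tile 10: at (2,0), goal (2,1), distance |2-2|+|0-1| = 1
Tile 6: at (2,1), goal (1,1), distance |2-1|+|1-1| = 1
Tile 9: at (2,2), goal (2,0), distance |2-2|+|2-0| = 2
Tile 3: at (2,3), goal (0,2), distance |2-0|+|3-2| = 3
Tile 8: at (3,0), goal (1,3), distance |3-1|+|0-3| = 5
Tile 12: at (3,1), goal (2,3), distance |3-2|+|1-3| = 3
Tile 4: at (3,2), goal (0,3), distance |3-0|+|2-3| = 4
Tile 11: at (3,3), goal (2,2), distance |3-2|+|3-2| = 2
Sum: 0 + 0 + 3 + 5 + 1 + 4 + 3 + 1 + 1 + 2 + 3 + 5 + 3 + 4 + 2 = 37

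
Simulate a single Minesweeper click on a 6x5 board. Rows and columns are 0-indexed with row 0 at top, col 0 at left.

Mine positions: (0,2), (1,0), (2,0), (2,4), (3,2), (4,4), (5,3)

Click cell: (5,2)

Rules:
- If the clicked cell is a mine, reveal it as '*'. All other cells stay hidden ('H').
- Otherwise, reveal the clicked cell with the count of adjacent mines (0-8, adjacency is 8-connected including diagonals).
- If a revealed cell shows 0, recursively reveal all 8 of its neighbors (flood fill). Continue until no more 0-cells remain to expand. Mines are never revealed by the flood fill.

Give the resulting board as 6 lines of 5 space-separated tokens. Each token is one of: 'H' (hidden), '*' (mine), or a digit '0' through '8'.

H H H H H
H H H H H
H H H H H
H H H H H
H H H H H
H H 1 H H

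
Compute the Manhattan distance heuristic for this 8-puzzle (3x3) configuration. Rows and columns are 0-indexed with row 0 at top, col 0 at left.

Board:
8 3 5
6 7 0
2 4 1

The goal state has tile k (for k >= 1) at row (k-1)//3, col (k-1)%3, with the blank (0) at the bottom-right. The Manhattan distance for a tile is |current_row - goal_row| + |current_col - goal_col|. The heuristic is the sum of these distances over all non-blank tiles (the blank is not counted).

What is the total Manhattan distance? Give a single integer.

Tile 8: (0,0)->(2,1) = 3
Tile 3: (0,1)->(0,2) = 1
Tile 5: (0,2)->(1,1) = 2
Tile 6: (1,0)->(1,2) = 2
Tile 7: (1,1)->(2,0) = 2
Tile 2: (2,0)->(0,1) = 3
Tile 4: (2,1)->(1,0) = 2
Tile 1: (2,2)->(0,0) = 4
Sum: 3 + 1 + 2 + 2 + 2 + 3 + 2 + 4 = 19

Answer: 19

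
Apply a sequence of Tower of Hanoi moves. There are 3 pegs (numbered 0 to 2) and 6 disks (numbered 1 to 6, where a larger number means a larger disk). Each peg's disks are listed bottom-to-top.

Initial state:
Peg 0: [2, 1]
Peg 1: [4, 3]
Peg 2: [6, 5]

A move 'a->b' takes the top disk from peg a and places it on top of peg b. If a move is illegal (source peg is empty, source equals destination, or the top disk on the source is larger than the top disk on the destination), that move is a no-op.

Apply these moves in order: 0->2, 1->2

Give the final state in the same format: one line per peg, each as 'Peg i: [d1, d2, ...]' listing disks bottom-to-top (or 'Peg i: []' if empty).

After move 1 (0->2):
Peg 0: [2]
Peg 1: [4, 3]
Peg 2: [6, 5, 1]

After move 2 (1->2):
Peg 0: [2]
Peg 1: [4, 3]
Peg 2: [6, 5, 1]

Answer: Peg 0: [2]
Peg 1: [4, 3]
Peg 2: [6, 5, 1]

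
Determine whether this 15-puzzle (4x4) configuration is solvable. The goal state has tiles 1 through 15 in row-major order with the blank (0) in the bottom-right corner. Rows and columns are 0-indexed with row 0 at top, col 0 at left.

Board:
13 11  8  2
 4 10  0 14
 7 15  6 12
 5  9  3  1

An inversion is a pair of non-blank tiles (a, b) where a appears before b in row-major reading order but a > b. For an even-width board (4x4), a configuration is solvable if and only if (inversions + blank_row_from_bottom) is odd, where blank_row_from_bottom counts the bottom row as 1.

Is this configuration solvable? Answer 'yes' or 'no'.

Inversions: 67
Blank is in row 1 (0-indexed from top), which is row 3 counting from the bottom (bottom = 1).
67 + 3 = 70, which is even, so the puzzle is not solvable.

Answer: no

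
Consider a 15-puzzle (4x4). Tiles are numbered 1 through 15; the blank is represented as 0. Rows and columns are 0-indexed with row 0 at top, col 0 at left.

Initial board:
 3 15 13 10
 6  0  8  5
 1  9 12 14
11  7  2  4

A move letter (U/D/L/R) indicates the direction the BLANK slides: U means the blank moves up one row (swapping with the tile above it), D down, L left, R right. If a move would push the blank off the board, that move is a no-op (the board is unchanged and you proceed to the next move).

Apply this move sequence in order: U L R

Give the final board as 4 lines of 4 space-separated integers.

Answer:  3  0 13 10
 6 15  8  5
 1  9 12 14
11  7  2  4

Derivation:
After move 1 (U):
 3  0 13 10
 6 15  8  5
 1  9 12 14
11  7  2  4

After move 2 (L):
 0  3 13 10
 6 15  8  5
 1  9 12 14
11  7  2  4

After move 3 (R):
 3  0 13 10
 6 15  8  5
 1  9 12 14
11  7  2  4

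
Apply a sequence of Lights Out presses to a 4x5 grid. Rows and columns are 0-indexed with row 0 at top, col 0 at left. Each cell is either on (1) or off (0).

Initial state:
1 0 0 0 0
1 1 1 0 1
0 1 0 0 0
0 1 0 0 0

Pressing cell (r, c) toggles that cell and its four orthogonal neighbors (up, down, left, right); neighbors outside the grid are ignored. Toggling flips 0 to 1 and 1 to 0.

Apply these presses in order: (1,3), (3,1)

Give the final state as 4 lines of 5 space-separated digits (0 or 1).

Answer: 1 0 0 1 0
1 1 0 1 0
0 0 0 1 0
1 0 1 0 0

Derivation:
After press 1 at (1,3):
1 0 0 1 0
1 1 0 1 0
0 1 0 1 0
0 1 0 0 0

After press 2 at (3,1):
1 0 0 1 0
1 1 0 1 0
0 0 0 1 0
1 0 1 0 0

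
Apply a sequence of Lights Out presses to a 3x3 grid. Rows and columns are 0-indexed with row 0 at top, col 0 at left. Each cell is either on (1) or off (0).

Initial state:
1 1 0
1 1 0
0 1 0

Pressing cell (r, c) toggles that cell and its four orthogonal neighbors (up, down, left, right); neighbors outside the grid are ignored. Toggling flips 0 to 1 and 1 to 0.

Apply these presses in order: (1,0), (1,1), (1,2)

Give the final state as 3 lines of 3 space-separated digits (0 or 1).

Answer: 0 0 1
1 0 0
1 0 1

Derivation:
After press 1 at (1,0):
0 1 0
0 0 0
1 1 0

After press 2 at (1,1):
0 0 0
1 1 1
1 0 0

After press 3 at (1,2):
0 0 1
1 0 0
1 0 1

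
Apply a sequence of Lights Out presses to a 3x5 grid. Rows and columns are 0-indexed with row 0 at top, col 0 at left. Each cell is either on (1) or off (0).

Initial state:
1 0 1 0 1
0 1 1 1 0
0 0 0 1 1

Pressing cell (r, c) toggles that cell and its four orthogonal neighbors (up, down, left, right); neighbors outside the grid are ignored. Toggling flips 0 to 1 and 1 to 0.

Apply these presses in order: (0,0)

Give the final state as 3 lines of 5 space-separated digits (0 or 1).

After press 1 at (0,0):
0 1 1 0 1
1 1 1 1 0
0 0 0 1 1

Answer: 0 1 1 0 1
1 1 1 1 0
0 0 0 1 1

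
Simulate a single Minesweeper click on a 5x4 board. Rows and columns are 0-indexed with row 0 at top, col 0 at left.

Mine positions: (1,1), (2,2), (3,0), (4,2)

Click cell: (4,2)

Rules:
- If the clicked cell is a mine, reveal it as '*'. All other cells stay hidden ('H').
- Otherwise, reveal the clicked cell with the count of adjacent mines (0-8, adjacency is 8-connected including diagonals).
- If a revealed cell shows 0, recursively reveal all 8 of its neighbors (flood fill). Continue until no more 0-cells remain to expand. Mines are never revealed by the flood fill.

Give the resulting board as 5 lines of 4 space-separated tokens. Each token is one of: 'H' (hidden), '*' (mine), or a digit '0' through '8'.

H H H H
H H H H
H H H H
H H H H
H H * H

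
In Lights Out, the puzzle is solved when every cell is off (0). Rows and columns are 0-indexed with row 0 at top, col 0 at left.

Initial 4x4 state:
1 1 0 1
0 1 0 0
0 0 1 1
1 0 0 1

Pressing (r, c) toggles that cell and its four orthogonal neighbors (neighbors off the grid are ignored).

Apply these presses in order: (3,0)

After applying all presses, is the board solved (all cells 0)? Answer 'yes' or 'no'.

Answer: no

Derivation:
After press 1 at (3,0):
1 1 0 1
0 1 0 0
1 0 1 1
0 1 0 1

Lights still on: 9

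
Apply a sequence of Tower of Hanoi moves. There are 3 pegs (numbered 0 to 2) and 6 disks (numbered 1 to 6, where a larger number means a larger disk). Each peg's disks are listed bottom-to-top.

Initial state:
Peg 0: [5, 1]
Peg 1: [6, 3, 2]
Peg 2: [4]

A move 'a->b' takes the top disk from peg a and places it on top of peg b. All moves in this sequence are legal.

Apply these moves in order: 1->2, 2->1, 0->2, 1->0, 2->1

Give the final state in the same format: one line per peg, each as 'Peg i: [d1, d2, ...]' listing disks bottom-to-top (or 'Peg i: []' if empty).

Answer: Peg 0: [5, 2]
Peg 1: [6, 3, 1]
Peg 2: [4]

Derivation:
After move 1 (1->2):
Peg 0: [5, 1]
Peg 1: [6, 3]
Peg 2: [4, 2]

After move 2 (2->1):
Peg 0: [5, 1]
Peg 1: [6, 3, 2]
Peg 2: [4]

After move 3 (0->2):
Peg 0: [5]
Peg 1: [6, 3, 2]
Peg 2: [4, 1]

After move 4 (1->0):
Peg 0: [5, 2]
Peg 1: [6, 3]
Peg 2: [4, 1]

After move 5 (2->1):
Peg 0: [5, 2]
Peg 1: [6, 3, 1]
Peg 2: [4]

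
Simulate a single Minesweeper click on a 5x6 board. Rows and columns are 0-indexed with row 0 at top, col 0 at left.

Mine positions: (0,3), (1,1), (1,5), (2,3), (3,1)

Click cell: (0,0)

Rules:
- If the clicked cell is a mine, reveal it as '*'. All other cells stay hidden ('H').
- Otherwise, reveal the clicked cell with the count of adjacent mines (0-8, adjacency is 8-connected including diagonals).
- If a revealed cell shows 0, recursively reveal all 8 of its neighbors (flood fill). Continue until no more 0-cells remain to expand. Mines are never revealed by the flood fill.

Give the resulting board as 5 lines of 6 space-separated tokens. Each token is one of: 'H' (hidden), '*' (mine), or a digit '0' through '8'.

1 H H H H H
H H H H H H
H H H H H H
H H H H H H
H H H H H H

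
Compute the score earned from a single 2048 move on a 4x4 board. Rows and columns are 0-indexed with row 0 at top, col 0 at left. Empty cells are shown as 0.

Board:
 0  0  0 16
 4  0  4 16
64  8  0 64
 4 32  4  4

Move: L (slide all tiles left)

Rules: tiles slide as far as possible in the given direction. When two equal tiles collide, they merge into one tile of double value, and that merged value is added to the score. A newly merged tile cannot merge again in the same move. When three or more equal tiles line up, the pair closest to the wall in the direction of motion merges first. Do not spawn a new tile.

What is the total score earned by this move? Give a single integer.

Answer: 16

Derivation:
Slide left:
row 0: [0, 0, 0, 16] -> [16, 0, 0, 0]  score +0 (running 0)
row 1: [4, 0, 4, 16] -> [8, 16, 0, 0]  score +8 (running 8)
row 2: [64, 8, 0, 64] -> [64, 8, 64, 0]  score +0 (running 8)
row 3: [4, 32, 4, 4] -> [4, 32, 8, 0]  score +8 (running 16)
Board after move:
16  0  0  0
 8 16  0  0
64  8 64  0
 4 32  8  0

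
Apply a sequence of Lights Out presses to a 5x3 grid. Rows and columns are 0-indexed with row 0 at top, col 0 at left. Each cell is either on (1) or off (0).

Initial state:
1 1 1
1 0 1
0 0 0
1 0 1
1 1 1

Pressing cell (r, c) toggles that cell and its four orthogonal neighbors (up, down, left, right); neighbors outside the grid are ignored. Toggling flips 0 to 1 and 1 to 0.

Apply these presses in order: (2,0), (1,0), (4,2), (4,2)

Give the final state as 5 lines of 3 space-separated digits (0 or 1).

After press 1 at (2,0):
1 1 1
0 0 1
1 1 0
0 0 1
1 1 1

After press 2 at (1,0):
0 1 1
1 1 1
0 1 0
0 0 1
1 1 1

After press 3 at (4,2):
0 1 1
1 1 1
0 1 0
0 0 0
1 0 0

After press 4 at (4,2):
0 1 1
1 1 1
0 1 0
0 0 1
1 1 1

Answer: 0 1 1
1 1 1
0 1 0
0 0 1
1 1 1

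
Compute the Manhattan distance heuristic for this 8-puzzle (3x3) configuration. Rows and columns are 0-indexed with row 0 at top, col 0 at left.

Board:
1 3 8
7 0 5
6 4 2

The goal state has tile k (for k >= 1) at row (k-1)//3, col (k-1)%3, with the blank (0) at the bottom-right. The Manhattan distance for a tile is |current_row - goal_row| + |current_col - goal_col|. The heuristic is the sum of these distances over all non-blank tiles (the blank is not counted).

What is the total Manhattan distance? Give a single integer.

Answer: 14

Derivation:
Tile 1: (0,0)->(0,0) = 0
Tile 3: (0,1)->(0,2) = 1
Tile 8: (0,2)->(2,1) = 3
Tile 7: (1,0)->(2,0) = 1
Tile 5: (1,2)->(1,1) = 1
Tile 6: (2,0)->(1,2) = 3
Tile 4: (2,1)->(1,0) = 2
Tile 2: (2,2)->(0,1) = 3
Sum: 0 + 1 + 3 + 1 + 1 + 3 + 2 + 3 = 14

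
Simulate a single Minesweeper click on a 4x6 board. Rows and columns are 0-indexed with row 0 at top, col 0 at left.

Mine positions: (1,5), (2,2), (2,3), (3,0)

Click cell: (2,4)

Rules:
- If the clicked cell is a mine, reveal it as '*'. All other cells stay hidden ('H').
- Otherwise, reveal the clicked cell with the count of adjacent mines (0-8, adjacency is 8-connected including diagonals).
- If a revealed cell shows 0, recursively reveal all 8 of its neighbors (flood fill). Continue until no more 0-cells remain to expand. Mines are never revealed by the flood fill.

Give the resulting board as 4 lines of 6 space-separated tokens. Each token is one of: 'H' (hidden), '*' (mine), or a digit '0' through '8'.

H H H H H H
H H H H H H
H H H H 2 H
H H H H H H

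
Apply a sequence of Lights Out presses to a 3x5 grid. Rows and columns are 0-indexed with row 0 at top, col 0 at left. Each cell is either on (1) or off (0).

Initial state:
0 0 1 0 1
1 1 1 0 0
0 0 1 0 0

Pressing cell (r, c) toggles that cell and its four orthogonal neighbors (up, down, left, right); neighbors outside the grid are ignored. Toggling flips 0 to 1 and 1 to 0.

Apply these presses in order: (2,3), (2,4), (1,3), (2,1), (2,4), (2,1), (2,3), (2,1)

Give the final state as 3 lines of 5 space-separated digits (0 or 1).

Answer: 0 0 1 1 1
1 0 0 1 1
1 1 0 1 0

Derivation:
After press 1 at (2,3):
0 0 1 0 1
1 1 1 1 0
0 0 0 1 1

After press 2 at (2,4):
0 0 1 0 1
1 1 1 1 1
0 0 0 0 0

After press 3 at (1,3):
0 0 1 1 1
1 1 0 0 0
0 0 0 1 0

After press 4 at (2,1):
0 0 1 1 1
1 0 0 0 0
1 1 1 1 0

After press 5 at (2,4):
0 0 1 1 1
1 0 0 0 1
1 1 1 0 1

After press 6 at (2,1):
0 0 1 1 1
1 1 0 0 1
0 0 0 0 1

After press 7 at (2,3):
0 0 1 1 1
1 1 0 1 1
0 0 1 1 0

After press 8 at (2,1):
0 0 1 1 1
1 0 0 1 1
1 1 0 1 0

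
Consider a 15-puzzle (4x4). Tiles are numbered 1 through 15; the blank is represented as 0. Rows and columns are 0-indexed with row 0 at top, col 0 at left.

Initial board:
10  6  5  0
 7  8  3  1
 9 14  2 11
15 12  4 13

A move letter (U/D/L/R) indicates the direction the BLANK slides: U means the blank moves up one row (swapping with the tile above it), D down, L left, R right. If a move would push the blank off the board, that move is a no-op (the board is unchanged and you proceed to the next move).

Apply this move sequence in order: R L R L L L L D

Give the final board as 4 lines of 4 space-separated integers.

After move 1 (R):
10  6  5  0
 7  8  3  1
 9 14  2 11
15 12  4 13

After move 2 (L):
10  6  0  5
 7  8  3  1
 9 14  2 11
15 12  4 13

After move 3 (R):
10  6  5  0
 7  8  3  1
 9 14  2 11
15 12  4 13

After move 4 (L):
10  6  0  5
 7  8  3  1
 9 14  2 11
15 12  4 13

After move 5 (L):
10  0  6  5
 7  8  3  1
 9 14  2 11
15 12  4 13

After move 6 (L):
 0 10  6  5
 7  8  3  1
 9 14  2 11
15 12  4 13

After move 7 (L):
 0 10  6  5
 7  8  3  1
 9 14  2 11
15 12  4 13

After move 8 (D):
 7 10  6  5
 0  8  3  1
 9 14  2 11
15 12  4 13

Answer:  7 10  6  5
 0  8  3  1
 9 14  2 11
15 12  4 13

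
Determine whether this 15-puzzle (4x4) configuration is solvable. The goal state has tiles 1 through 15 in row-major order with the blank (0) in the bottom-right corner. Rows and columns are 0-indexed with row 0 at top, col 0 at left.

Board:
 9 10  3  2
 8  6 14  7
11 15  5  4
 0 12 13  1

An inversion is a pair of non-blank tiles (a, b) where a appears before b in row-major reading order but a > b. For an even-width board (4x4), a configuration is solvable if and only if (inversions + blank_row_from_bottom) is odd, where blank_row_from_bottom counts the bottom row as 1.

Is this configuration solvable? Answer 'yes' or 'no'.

Answer: yes

Derivation:
Inversions: 50
Blank is in row 3 (0-indexed from top), which is row 1 counting from the bottom (bottom = 1).
50 + 1 = 51, which is odd, so the puzzle is solvable.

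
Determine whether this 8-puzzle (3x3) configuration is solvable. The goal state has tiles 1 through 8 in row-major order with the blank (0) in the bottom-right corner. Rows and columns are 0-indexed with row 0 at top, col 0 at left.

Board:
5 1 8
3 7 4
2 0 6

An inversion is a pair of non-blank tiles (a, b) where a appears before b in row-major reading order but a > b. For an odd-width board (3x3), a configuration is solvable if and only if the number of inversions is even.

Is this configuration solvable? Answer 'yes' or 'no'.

Inversions (pairs i<j in row-major order where tile[i] > tile[j] > 0): 14
14 is even, so the puzzle is solvable.

Answer: yes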